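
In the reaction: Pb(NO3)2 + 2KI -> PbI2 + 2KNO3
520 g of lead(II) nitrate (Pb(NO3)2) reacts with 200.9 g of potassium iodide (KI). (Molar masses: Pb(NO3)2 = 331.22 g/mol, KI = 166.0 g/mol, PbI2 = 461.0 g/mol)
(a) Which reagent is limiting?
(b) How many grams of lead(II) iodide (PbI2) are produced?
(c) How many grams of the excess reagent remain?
(a) KI, (b) 279 g, (c) 319.6 g

Moles of Pb(NO3)2 = 520 g ÷ 331.22 g/mol = 1.56995 mol
Moles of KI = 200.9 g ÷ 166.0 g/mol = 1.21024 mol
Moles ÷ coefficient: Pb(NO3)2: 1.56995/1 = 1.57, KI: 1.21024/2 = 0.6051
(a) KI has the smaller value, so KI is the limiting reagent.
(b) Moles of PbI2 = 1.21024 mol KI × (1/2) = 0.60512 mol; mass = 0.60512 mol × 461.0 g/mol = 279 g
(c) Pb(NO3)2 consumed = 1.21024 × (1/2) = 0.60512 mol; remaining = 1.56995 − 0.60512 = 0.964833 mol; mass = 0.964833 mol × 331.22 g/mol = 319.6 g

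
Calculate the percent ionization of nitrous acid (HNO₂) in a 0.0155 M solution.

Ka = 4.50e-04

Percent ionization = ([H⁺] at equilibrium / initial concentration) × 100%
Percent ionization = 15.6%

Let x = [H⁺]. Ka = x²/(C - x) ⇒ x² + (4.50e-04)x - (4.50e-04)(0.0155) = 0. x = 2.4256e-03. Percent = (2.4256e-03/0.0155) × 100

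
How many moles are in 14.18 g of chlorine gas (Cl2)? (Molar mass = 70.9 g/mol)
Moles = 14.18 g ÷ 70.9 g/mol = 0.2 mol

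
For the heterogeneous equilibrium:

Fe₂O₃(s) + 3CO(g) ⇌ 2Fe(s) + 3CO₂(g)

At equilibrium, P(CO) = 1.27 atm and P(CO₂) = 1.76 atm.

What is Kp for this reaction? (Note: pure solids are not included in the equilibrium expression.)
K_p = 2.662

Solids (Fe₂O₃, Fe) are excluded.
Kp = P(CO₂)³/P(CO)³ = (1.76)³/(1.27)³ = 5.452/2.048 = 2.662.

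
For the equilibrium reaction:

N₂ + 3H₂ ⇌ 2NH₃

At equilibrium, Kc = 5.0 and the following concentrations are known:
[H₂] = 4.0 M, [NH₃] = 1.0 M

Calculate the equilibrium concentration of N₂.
[N₂] = 0.0031 M

Kc = ([NH₃]^2) / ([N₂] × [H₂]^3) = 5.0
[N₂]^1 = (product terms)/(Kc · other reactant terms) = 1 / (5.0 · 64) = 0.003125
[N₂] = 0.0031 M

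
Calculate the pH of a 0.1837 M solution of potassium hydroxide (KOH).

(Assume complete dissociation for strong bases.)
pH = 13.26

[OH⁻] = 0.1837 M for strong base. pOH = -log[OH⁻] = 0.74, pH = 14 - pOH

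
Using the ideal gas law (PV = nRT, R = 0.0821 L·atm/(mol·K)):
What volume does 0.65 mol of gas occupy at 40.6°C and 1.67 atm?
T = 40.6°C + 273.15 = 313.75 K
V = nRT/P = (0.65 × 0.0821 × 313.75) / 1.67
V = 10.03 L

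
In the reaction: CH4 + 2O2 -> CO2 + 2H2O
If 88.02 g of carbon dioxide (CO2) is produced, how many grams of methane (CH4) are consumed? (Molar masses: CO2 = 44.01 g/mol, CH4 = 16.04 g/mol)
Moles of CO2 = 88.02 g ÷ 44.01 g/mol = 2 mol
Mole ratio: 1 mol CH4 / 1 mol CO2
Moles of CH4 = 2 × (1/1) = 2 mol
Mass of CH4 = 2 mol × 16.04 g/mol = 32.08 g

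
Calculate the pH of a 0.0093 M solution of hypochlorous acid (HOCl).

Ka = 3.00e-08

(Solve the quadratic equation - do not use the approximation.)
pH = 4.78

x² + Ka×x - Ka×C = 0. Using quadratic formula: [H⁺] = 1.6688e-05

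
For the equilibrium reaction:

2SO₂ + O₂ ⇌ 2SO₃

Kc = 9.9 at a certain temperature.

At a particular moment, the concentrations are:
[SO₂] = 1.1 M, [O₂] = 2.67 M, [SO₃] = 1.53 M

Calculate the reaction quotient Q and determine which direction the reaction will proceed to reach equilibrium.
Q = 0.725, Q < K, reaction proceeds forward (toward products)

Q = ([SO₃]^2) / ([SO₂]^2 × [O₂])
  = ((1.53)^2) / ((1.1)^2·(2.67)) = 2.3409/3.2307 = 0.7246
Since Q = 0.7246 < Kc = 9.9, the reaction proceeds forward (toward products) to reach equilibrium.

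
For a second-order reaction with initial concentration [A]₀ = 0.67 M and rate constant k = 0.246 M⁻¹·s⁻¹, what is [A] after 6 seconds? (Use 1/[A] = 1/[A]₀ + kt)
0.3369 M

1/[A] = 1/[A]₀ + k·t = 1/0.67 + (0.246)·(6) = 1.4925 + 1.4760 = 2.9685
[A] = 1/2.9685 = 0.3369 M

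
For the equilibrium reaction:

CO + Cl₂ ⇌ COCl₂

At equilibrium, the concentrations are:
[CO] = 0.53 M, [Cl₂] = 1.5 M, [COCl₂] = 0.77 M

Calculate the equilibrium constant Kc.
K_c = 0.9686

Kc = ([COCl₂]) / ([CO] × [Cl₂])
   = ((0.77)) / ((0.53)·(1.5))
   = 0.77 / 0.795 = 0.9686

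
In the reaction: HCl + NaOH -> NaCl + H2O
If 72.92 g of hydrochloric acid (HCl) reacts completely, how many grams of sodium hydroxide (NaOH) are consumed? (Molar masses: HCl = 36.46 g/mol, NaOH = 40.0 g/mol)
Moles of HCl = 72.92 g ÷ 36.46 g/mol = 2 mol
Mole ratio: 1 mol NaOH / 1 mol HCl
Moles of NaOH = 2 × (1/1) = 2 mol
Mass of NaOH = 2 mol × 40.0 g/mol = 80 g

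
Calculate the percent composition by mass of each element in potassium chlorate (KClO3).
K: 31.91%, Cl: 28.93%, O: 39.17%

Molar mass of KClO3 = 122.55 g/mol
% K = (1 × 39.1) / 122.55 × 100% = 39.1 / 122.55 × 100% = 31.91%
% Cl = (1 × 35.45) / 122.55 × 100% = 35.45 / 122.55 × 100% = 28.93%
% O = (3 × 16.0) / 122.55 × 100% = 48 / 122.55 × 100% = 39.17%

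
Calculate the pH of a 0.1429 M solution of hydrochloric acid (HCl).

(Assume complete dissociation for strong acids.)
pH = 0.84

[H⁺] = 0.1429 M for strong acid. pH = -log[H⁺] = -log(0.1429)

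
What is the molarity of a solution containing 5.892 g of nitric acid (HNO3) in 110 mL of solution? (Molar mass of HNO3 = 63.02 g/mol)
Moles of HNO3 = 5.892 g ÷ 63.02 g/mol = 0.0934941 mol
Volume = 110 mL = 0.11 L
Molarity = 0.0934941 mol ÷ 0.11 L = 0.8499 M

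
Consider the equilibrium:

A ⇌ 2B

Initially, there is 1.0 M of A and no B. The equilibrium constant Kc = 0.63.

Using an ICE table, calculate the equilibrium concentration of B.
[B] = 0.652 M

ICE: [A] = 1.0 − x, [B] = 2x.
Kc = (2x)²/(1.0 − x) = 0.63 ⇒ 4x² + 0.63x − 0.63 = 0.
x = (−0.63 + √(0.63² + 4·4·0.63))/(2·4) = (−0.63 + √10.477)/8 = 0.32585.
[B] = 2x = 0.652 M.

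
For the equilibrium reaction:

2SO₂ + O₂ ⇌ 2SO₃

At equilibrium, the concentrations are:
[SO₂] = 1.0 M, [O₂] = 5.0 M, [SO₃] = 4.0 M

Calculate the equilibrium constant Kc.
K_c = 3.2000

Kc = ([SO₃]^2) / ([SO₂]^2 × [O₂])
   = ((4.0)^2) / ((1.0)^2·(5.0))
   = 16 / 5 = 3.2000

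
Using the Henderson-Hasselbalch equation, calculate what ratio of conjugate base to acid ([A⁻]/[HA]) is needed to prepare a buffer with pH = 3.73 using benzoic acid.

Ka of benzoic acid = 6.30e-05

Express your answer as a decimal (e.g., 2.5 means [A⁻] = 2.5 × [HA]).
[A⁻]/[HA] = 0.338

pKa = −log(6.30e-05) = 4.2007. pH = pKa + log([A⁻]/[HA]). 3.73 = 4.2007 + log(ratio). log(ratio) = 3.73 − 4.2007 = -0.4707. ratio = 10^(-0.4707) = 0.338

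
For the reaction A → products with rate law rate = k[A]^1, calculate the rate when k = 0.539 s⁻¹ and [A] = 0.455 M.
0.2452 M/s

rate = k·[A]^1 = 0.539·(0.455)^1 = 0.539·0.455 = 0.2452 M/s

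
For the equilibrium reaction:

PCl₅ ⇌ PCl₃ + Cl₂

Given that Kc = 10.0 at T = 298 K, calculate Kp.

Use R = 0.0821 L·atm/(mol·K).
K_p = 244.6580

Δn = (moles gaseous products) − (moles gaseous reactants) = 1
T = 298 K; RT = 0.0821 × 298 = 24.4658
Kp = Kc·(RT)^Δn = 10.0 × (24.4658)^1 = 10.0 × 24.4658 = 244.6580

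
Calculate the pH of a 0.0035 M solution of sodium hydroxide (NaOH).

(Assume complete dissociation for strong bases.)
pH = 11.54

[OH⁻] = 0.0035 M for strong base. pOH = -log[OH⁻] = 2.46, pH = 14 - pOH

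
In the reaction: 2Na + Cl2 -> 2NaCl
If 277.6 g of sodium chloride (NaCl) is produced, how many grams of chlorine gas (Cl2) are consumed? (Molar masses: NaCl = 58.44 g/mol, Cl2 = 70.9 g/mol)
Moles of NaCl = 277.6 g ÷ 58.44 g/mol = 4.75017 mol
Mole ratio: 1 mol Cl2 / 2 mol NaCl
Moles of Cl2 = 4.75017 × (1/2) = 2.37509 mol
Mass of Cl2 = 2.37509 mol × 70.9 g/mol = 168.4 g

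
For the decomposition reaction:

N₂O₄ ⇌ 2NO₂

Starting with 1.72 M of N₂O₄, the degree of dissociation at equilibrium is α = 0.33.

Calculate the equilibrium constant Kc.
K_c = 1.1183

x = α·[A]₀ = 0.33 × 1.72 = 0.5676 M dissociated.
At eq: [N₂O₄] = 1.72 − 0.5676 = 1.152 M; [NO₂] = 2x = 1.135 M.
Kc = [NO₂]²/[N₂O₄] = (1.135)²/1.152 = 1.118.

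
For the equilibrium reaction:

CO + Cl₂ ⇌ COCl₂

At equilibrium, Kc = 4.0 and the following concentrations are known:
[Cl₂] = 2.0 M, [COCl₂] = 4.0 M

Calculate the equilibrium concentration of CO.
[CO] = 0.5000 M

Kc = ([COCl₂]) / ([CO] × [Cl₂]) = 4.0
[CO]^1 = (product terms)/(Kc · other reactant terms) = 4 / (4.0 · 2) = 0.5
[CO] = 0.5000 M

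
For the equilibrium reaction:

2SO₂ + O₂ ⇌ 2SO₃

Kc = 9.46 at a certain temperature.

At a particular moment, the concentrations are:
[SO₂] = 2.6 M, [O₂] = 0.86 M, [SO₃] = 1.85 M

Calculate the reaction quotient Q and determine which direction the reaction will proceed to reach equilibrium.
Q = 0.589, Q < K, reaction proceeds forward (toward products)

Q = ([SO₃]^2) / ([SO₂]^2 × [O₂])
  = ((1.85)^2) / ((2.6)^2·(0.86)) = 3.4225/5.8136 = 0.5887
Since Q = 0.5887 < Kc = 9.46, the reaction proceeds forward (toward products) to reach equilibrium.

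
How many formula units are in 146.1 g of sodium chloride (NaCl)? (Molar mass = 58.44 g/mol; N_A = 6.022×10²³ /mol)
Moles = 146.1 g ÷ 58.44 g/mol = 2.5 mol
Formula units = 2.5 mol × 6.022×10²³ /mol = 1.506e+24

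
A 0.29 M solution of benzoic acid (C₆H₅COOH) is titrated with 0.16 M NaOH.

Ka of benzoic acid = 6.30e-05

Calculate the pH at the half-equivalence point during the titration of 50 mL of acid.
pH = pKa = 4.20

At the half-equivalence point, [HA] = [A⁻], so by Henderson–Hasselbalch pH = pKa + log(1) = pKa.
pKa = −log(6.30e-05) = 4.20.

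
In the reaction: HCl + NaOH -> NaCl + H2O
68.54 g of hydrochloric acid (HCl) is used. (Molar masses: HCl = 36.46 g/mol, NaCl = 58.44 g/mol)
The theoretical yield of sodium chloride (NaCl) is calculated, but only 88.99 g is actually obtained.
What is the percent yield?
Moles of HCl = 68.54 g ÷ 36.46 g/mol = 1.87987 mol
Mole ratio: 1 mol NaCl / 1 mol HCl
Moles of NaCl = 1.87987 × (1/1) = 1.87987 mol
Theoretical yield = 1.87987 mol × 58.44 g/mol = 109.86 g
Actual yield = 88.99 g
Percent yield = (88.99 / 109.86) × 100% = 81.0%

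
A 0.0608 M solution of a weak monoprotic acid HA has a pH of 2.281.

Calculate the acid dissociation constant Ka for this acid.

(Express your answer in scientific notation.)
K_a = 4.93e-04

[H⁺] = 10^(−pH) = 10^(−2.281) = 5.236e-03 M. For HA ⇌ H⁺ + A⁻, Ka = x²/(C − x) = (5.236e-03)²/(0.0608 − 5.236e-03) = 4.93e-04.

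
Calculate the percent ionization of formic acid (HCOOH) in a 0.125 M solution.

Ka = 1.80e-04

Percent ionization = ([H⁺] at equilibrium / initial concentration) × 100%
Percent ionization = 3.72%

Let x = [H⁺]. Ka = x²/(C - x) ⇒ x² + (1.80e-04)x - (1.80e-04)(0.125) = 0. x = 4.6543e-03. Percent = (4.6543e-03/0.125) × 100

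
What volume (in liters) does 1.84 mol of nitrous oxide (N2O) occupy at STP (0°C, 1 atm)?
At STP, 1 mol of gas occupies 22.4 L
Volume = 1.84 mol × 22.4 L/mol = 41.22 L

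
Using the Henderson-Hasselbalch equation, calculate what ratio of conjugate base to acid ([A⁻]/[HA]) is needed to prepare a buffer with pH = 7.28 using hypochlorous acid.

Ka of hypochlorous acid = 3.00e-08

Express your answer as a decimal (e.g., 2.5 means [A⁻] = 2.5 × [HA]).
[A⁻]/[HA] = 0.572

pKa = −log(3.00e-08) = 7.5229. pH = pKa + log([A⁻]/[HA]). 7.28 = 7.5229 + log(ratio). log(ratio) = 7.28 − 7.5229 = -0.2429. ratio = 10^(-0.2429) = 0.572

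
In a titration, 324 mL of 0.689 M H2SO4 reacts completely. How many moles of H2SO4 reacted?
Moles = Molarity × Volume (L)
Moles = 0.689 M × 0.324 L = 0.2232 mol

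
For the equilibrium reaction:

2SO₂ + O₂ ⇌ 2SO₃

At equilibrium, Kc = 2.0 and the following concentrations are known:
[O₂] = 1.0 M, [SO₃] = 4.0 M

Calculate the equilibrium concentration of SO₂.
[SO₂] = 2.8284 M

Kc = ([SO₃]^2) / ([SO₂]^2 × [O₂]) = 2.0
[SO₂]^2 = (product terms)/(Kc · other reactant terms) = 16 / (2.0 · 1) = 8
[SO₂] = (8)^(1/2) = 2.8284 M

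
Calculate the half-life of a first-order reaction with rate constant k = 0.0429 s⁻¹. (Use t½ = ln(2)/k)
16.16 s

t½ = ln(2)/k = 0.6931/0.0429 = 16.16 s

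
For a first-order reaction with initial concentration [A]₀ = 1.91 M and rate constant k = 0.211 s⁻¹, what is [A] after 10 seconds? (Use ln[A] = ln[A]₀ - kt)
0.2316 M

ln[A] = ln[A]₀ - k·t = ln(1.91) - (0.211)·(10) = 0.6471 - 2.1100 = -1.4629
[A] = e^(-1.4629) = 0.2316 M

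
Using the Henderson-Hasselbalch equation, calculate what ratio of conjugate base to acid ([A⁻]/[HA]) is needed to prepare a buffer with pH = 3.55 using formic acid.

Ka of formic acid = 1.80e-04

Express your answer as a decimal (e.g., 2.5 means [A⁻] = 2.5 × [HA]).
[A⁻]/[HA] = 0.639

pKa = −log(1.80e-04) = 3.7447. pH = pKa + log([A⁻]/[HA]). 3.55 = 3.7447 + log(ratio). log(ratio) = 3.55 − 3.7447 = -0.1947. ratio = 10^(-0.1947) = 0.639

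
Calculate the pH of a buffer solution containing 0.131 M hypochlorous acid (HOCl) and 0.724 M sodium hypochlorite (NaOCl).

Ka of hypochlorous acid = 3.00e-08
pH = 8.27

pKa = -log(3.00e-08) = 7.52. pH = pKa + log([A⁻]/[HA]) = 7.52 + log(0.724/0.131)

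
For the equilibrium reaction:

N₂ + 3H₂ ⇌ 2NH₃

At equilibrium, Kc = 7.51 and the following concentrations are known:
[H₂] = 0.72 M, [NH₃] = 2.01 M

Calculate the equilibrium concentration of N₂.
[N₂] = 1.4413 M

Kc = ([NH₃]^2) / ([N₂] × [H₂]^3) = 7.51
[N₂]^1 = (product terms)/(Kc · other reactant terms) = 4.0401 / (7.51 · 0.37325) = 1.4413
[N₂] = 1.4413 M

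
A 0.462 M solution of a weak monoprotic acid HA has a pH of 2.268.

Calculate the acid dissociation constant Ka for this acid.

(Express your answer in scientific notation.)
K_a = 6.37e-05

[H⁺] = 10^(−pH) = 10^(−2.268) = 5.395e-03 M. For HA ⇌ H⁺ + A⁻, Ka = x²/(C − x) = (5.395e-03)²/(0.462 − 5.395e-03) = 6.37e-05.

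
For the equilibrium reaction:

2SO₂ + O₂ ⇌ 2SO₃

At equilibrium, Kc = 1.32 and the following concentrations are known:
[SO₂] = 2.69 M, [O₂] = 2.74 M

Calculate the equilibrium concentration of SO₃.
[SO₃] = 5.1158 M

Kc = ([SO₃]^2) / ([SO₂]^2 × [O₂]) = 1.32
[SO₃]^2 = Kc · (reactant terms)/(other product terms) = 1.32 · 19.827 / 1 = 26.172
[SO₃] = (26.172)^(1/2) = 5.1158 M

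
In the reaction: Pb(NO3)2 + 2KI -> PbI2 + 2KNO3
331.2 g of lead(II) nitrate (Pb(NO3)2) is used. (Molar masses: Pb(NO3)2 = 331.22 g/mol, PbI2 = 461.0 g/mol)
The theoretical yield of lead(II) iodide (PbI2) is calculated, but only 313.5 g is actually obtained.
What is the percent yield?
Moles of Pb(NO3)2 = 331.2 g ÷ 331.22 g/mol = 0.99994 mol
Mole ratio: 1 mol PbI2 / 1 mol Pb(NO3)2
Moles of PbI2 = 0.99994 × (1/1) = 0.99994 mol
Theoretical yield = 0.99994 mol × 461.0 g/mol = 460.97 g
Actual yield = 313.5 g
Percent yield = (313.5 / 460.97) × 100% = 68.0%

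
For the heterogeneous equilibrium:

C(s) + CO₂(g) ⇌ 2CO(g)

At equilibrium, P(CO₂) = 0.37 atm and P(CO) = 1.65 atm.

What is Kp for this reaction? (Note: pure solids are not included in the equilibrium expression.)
K_p = 7.358

Solid C is excluded.
Kp = P(CO)²/P(CO₂) = (1.65)²/0.37 = 2.722/0.37 = 7.358.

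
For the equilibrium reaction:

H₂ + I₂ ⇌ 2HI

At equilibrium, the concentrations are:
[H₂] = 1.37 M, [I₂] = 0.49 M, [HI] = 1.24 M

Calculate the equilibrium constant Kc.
K_c = 2.2905

Kc = ([HI]^2) / ([H₂] × [I₂])
   = ((1.24)^2) / ((1.37)·(0.49))
   = 1.5376 / 0.6713 = 2.2905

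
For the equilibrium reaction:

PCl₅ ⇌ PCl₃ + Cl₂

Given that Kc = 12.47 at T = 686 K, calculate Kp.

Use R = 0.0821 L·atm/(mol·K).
K_p = 702.3179

Δn = (moles gaseous products) − (moles gaseous reactants) = 1
T = 686 K; RT = 0.0821 × 686 = 56.3206
Kp = Kc·(RT)^Δn = 12.47 × (56.3206)^1 = 12.47 × 56.3206 = 702.3179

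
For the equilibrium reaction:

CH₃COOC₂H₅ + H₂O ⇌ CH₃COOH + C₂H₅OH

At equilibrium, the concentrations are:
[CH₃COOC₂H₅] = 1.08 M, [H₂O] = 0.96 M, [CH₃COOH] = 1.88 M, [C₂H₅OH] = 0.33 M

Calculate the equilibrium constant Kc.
K_c = 0.5984

Kc = ([CH₃COOH] × [C₂H₅OH]) / ([CH₃COOC₂H₅] × [H₂O])
   = ((1.88)·(0.33)) / ((1.08)·(0.96))
   = 0.6204 / 1.0368 = 0.5984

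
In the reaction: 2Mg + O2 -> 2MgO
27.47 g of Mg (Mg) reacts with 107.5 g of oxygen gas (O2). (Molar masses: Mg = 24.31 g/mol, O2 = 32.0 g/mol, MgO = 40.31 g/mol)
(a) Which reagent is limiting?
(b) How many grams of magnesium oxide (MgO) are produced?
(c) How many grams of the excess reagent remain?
(a) Mg, (b) 45.55 g, (c) 89.42 g

Moles of Mg = 27.47 g ÷ 24.31 g/mol = 1.12999 mol
Moles of O2 = 107.5 g ÷ 32.0 g/mol = 3.35938 mol
Moles ÷ coefficient: Mg: 1.12999/2 = 0.565, O2: 3.35938/1 = 3.359
(a) Mg has the smaller value, so Mg is the limiting reagent.
(b) Moles of MgO = 1.12999 mol Mg × (2/2) = 1.12999 mol; mass = 1.12999 mol × 40.31 g/mol = 45.55 g
(c) O2 consumed = 1.12999 × (1/2) = 0.564994 mol; remaining = 3.35938 − 0.564994 = 2.79438 mol; mass = 2.79438 mol × 32.0 g/mol = 89.42 g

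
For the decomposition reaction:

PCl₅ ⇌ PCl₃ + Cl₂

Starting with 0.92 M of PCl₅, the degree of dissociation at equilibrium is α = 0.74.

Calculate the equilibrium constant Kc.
K_c = 1.9377

x = α·[A]₀ = 0.74 × 0.92 = 0.6808 M dissociated.
At eq: [PCl₅] = 0.92 − 0.6808 = 0.2392 M; [PCl₃] = [Cl₂] = x = 0.6808 M.
Kc = [PCl₃][Cl₂]/[PCl₅] = (0.6808)²/0.2392 = 1.938.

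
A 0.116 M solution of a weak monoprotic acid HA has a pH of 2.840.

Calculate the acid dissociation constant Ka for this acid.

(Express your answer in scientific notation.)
K_a = 1.82e-05

[H⁺] = 10^(−pH) = 10^(−2.840) = 1.445e-03 M. For HA ⇌ H⁺ + A⁻, Ka = x²/(C − x) = (1.445e-03)²/(0.116 − 1.445e-03) = 1.82e-05.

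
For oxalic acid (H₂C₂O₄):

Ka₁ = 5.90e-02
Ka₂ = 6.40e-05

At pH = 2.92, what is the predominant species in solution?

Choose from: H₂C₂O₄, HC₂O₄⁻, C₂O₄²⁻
HC₂O₄⁻

pKa1 = 1.23, pKa2 = 4.19. Each pKa is the crossover between adjacent species; pH = 2.92 lies in the region where HC₂O₄⁻ predominates.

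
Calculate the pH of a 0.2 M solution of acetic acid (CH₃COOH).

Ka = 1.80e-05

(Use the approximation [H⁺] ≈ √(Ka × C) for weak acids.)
pH = 2.72

[H⁺] = √(Ka × C) = √(1.80e-05 × 0.2) = 1.8974e-03. pH = -log(1.8974e-03)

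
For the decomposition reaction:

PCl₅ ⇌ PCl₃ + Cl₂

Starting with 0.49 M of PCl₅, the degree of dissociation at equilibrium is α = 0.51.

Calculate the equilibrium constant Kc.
K_c = 0.2601

x = α·[A]₀ = 0.51 × 0.49 = 0.2499 M dissociated.
At eq: [PCl₅] = 0.49 − 0.2499 = 0.2401 M; [PCl₃] = [Cl₂] = x = 0.2499 M.
Kc = [PCl₃][Cl₂]/[PCl₅] = (0.2499)²/0.2401 = 0.2601.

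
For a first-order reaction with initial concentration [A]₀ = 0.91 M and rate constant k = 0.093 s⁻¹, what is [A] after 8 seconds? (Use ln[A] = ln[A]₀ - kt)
0.4324 M

ln[A] = ln[A]₀ - k·t = ln(0.91) - (0.093)·(8) = -0.0943 - 0.7440 = -0.8383
[A] = e^(-0.8383) = 0.4324 M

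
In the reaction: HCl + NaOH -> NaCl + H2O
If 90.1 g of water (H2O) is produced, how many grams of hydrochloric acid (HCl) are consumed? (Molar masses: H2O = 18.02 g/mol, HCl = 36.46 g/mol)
Moles of H2O = 90.1 g ÷ 18.02 g/mol = 5 mol
Mole ratio: 1 mol HCl / 1 mol H2O
Moles of HCl = 5 × (1/1) = 5 mol
Mass of HCl = 5 mol × 36.46 g/mol = 182.3 g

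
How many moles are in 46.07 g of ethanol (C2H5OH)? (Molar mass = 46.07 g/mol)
Moles = 46.07 g ÷ 46.07 g/mol = 1 mol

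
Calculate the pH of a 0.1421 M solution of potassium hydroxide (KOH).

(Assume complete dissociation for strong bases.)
pH = 13.15

[OH⁻] = 0.1421 M for strong base. pOH = -log[OH⁻] = 0.85, pH = 14 - pOH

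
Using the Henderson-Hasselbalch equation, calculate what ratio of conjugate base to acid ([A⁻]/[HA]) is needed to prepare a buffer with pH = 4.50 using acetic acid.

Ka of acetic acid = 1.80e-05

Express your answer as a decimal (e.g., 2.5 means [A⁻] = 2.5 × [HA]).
[A⁻]/[HA] = 0.569

pKa = −log(1.80e-05) = 4.7447. pH = pKa + log([A⁻]/[HA]). 4.50 = 4.7447 + log(ratio). log(ratio) = 4.50 − 4.7447 = -0.2447. ratio = 10^(-0.2447) = 0.569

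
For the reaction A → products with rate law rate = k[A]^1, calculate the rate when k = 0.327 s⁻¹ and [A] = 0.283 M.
0.09254 M/s

rate = k·[A]^1 = 0.327·(0.283)^1 = 0.327·0.283 = 0.09254 M/s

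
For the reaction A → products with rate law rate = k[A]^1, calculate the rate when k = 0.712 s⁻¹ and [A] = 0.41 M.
0.2919 M/s

rate = k·[A]^1 = 0.712·(0.41)^1 = 0.712·0.41 = 0.2919 M/s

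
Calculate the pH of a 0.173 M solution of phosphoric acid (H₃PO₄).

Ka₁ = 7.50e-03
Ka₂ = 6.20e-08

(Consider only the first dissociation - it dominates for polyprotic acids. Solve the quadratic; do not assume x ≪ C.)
pH = 1.49

x² + Ka₁·x − Ka₁·C = 0 with Ka₁ = 7.50e-03, C = 0.173.
x = (−Ka₁ + √(Ka₁² + 4·Ka₁·C))/2 = 3.2466e-02 M, so pH = 1.49.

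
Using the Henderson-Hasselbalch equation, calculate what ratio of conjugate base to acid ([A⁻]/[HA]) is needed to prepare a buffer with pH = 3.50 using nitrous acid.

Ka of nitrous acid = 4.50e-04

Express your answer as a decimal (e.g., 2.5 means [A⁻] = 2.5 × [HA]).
[A⁻]/[HA] = 1.423

pKa = −log(4.50e-04) = 3.3468. pH = pKa + log([A⁻]/[HA]). 3.50 = 3.3468 + log(ratio). log(ratio) = 3.50 − 3.3468 = 0.1532. ratio = 10^(0.1532) = 1.423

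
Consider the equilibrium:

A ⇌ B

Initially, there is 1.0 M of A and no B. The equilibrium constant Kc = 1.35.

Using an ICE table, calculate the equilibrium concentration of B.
[B] = 0.574 M

ICE: [A] = 1.0 − x, [B] = x.
Kc = x/(1.0 − x) = 1.35 ⇒ x = 1.35·1.0/(1 + 1.35) = 1.35/2.35 = 0.5745.
[B] = x = 0.574 M.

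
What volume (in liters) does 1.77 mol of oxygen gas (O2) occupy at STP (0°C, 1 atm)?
At STP, 1 mol of gas occupies 22.4 L
Volume = 1.77 mol × 22.4 L/mol = 39.65 L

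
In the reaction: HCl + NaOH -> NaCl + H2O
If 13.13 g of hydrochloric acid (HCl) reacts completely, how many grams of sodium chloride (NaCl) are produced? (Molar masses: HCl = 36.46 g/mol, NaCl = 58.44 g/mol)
Moles of HCl = 13.13 g ÷ 36.46 g/mol = 0.360121 mol
Mole ratio: 1 mol NaCl / 1 mol HCl
Moles of NaCl = 0.360121 × (1/1) = 0.360121 mol
Mass of NaCl = 0.360121 mol × 58.44 g/mol = 21.05 g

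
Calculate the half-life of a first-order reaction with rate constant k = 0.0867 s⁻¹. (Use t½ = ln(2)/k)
7.99 s

t½ = ln(2)/k = 0.6931/0.0867 = 7.99 s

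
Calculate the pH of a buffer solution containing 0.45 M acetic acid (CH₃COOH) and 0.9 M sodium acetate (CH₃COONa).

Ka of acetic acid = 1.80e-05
pH = 5.05

pKa = -log(1.80e-05) = 4.74. pH = pKa + log([A⁻]/[HA]) = 4.74 + log(0.9/0.45)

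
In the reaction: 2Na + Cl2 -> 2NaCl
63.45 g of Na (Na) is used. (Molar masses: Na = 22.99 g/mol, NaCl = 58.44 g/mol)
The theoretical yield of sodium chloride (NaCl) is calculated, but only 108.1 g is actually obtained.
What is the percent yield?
Moles of Na = 63.45 g ÷ 22.99 g/mol = 2.7599 mol
Mole ratio: 2 mol NaCl / 2 mol Na
Moles of NaCl = 2.7599 × (2/2) = 2.7599 mol
Theoretical yield = 2.7599 mol × 58.44 g/mol = 161.29 g
Actual yield = 108.1 g
Percent yield = (108.1 / 161.29) × 100% = 67.0%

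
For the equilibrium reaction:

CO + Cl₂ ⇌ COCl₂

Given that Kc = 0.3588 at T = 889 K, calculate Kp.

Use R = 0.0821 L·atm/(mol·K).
K_p = 0.0049

Δn = (moles gaseous products) − (moles gaseous reactants) = -1
T = 889 K; RT = 0.0821 × 889 = 72.9869
Kp = Kc·(RT)^Δn = 0.3588 × (72.9869)^-1 = 0.3588 × 0.0137011 = 0.0049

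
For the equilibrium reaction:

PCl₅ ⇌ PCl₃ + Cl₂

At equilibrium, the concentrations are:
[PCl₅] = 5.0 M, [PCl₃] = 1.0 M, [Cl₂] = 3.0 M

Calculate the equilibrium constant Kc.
K_c = 0.6000

Kc = ([PCl₃] × [Cl₂]) / ([PCl₅])
   = ((1.0)·(3.0)) / ((5.0))
   = 3 / 5 = 0.6000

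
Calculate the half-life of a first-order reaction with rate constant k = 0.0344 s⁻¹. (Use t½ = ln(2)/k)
20.15 s

t½ = ln(2)/k = 0.6931/0.0344 = 20.15 s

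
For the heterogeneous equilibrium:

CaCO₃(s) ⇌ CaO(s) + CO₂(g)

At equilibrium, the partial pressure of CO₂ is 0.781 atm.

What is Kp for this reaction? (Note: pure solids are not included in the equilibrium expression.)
K_p = 0.781

Solids (CaCO₃, CaO) have activity 1 and are excluded.
Kp = P(CO₂) = 0.781.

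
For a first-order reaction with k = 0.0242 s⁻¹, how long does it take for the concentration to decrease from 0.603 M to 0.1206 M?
66.51 s

From ln[A] = ln[A]₀ - k·t: t = ln([A]₀/[A])/k = ln(0.603/0.1206)/0.0242 = ln(5.0000)/0.0242 = 1.6094/0.0242 = 66.51 s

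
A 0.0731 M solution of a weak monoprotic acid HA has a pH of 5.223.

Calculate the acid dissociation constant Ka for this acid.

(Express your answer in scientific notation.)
K_a = 4.90e-10

[H⁺] = 10^(−pH) = 10^(−5.223) = 5.984e-06 M. For HA ⇌ H⁺ + A⁻, Ka = x²/(C − x) = (5.984e-06)²/(0.0731 − 5.984e-06) = 4.90e-10.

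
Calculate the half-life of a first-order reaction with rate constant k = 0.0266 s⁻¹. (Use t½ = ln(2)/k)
26.06 s

t½ = ln(2)/k = 0.6931/0.0266 = 26.06 s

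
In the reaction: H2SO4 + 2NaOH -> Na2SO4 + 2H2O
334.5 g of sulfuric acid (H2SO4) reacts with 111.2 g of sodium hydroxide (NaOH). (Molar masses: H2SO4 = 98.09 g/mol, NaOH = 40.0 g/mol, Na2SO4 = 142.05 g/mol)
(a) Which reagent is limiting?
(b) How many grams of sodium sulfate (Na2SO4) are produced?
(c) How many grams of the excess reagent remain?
(a) NaOH, (b) 197.4 g, (c) 198.2 g

Moles of H2SO4 = 334.5 g ÷ 98.09 g/mol = 3.41013 mol
Moles of NaOH = 111.2 g ÷ 40.0 g/mol = 2.78 mol
Moles ÷ coefficient: H2SO4: 3.41013/1 = 3.41, NaOH: 2.78/2 = 1.39
(a) NaOH has the smaller value, so NaOH is the limiting reagent.
(b) Moles of Na2SO4 = 2.78 mol NaOH × (1/2) = 1.39 mol; mass = 1.39 mol × 142.05 g/mol = 197.4 g
(c) H2SO4 consumed = 2.78 × (1/2) = 1.39 mol; remaining = 3.41013 − 1.39 = 2.02013 mol; mass = 2.02013 mol × 98.09 g/mol = 198.2 g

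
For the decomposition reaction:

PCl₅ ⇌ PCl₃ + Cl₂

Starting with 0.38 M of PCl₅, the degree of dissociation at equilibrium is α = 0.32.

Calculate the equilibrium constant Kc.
K_c = 0.0572

x = α·[A]₀ = 0.32 × 0.38 = 0.1216 M dissociated.
At eq: [PCl₅] = 0.38 − 0.1216 = 0.2584 M; [PCl₃] = [Cl₂] = x = 0.1216 M.
Kc = [PCl₃][Cl₂]/[PCl₅] = (0.1216)²/0.2584 = 0.05722.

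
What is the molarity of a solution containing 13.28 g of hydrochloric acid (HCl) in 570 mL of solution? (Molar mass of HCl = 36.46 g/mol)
Moles of HCl = 13.28 g ÷ 36.46 g/mol = 0.364235 mol
Volume = 570 mL = 0.57 L
Molarity = 0.364235 mol ÷ 0.57 L = 0.639 M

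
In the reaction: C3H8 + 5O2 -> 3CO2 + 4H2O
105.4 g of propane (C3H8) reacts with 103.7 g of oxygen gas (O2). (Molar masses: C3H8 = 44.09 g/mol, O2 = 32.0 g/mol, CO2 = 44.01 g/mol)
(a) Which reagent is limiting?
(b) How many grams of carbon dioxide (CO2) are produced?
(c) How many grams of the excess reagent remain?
(a) O2, (b) 85.57 g, (c) 76.82 g

Moles of C3H8 = 105.4 g ÷ 44.09 g/mol = 2.39056 mol
Moles of O2 = 103.7 g ÷ 32.0 g/mol = 3.24063 mol
Moles ÷ coefficient: C3H8: 2.39056/1 = 2.391, O2: 3.24063/5 = 0.6481
(a) O2 has the smaller value, so O2 is the limiting reagent.
(b) Moles of CO2 = 3.24063 mol O2 × (3/5) = 1.94438 mol; mass = 1.94438 mol × 44.01 g/mol = 85.57 g
(c) C3H8 consumed = 3.24063 × (1/5) = 0.648125 mol; remaining = 2.39056 − 0.648125 = 1.74244 mol; mass = 1.74244 mol × 44.09 g/mol = 76.82 g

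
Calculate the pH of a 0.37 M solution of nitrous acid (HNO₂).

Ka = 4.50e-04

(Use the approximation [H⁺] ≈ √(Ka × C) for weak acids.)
pH = 1.89

[H⁺] = √(Ka × C) = √(4.50e-04 × 0.37) = 1.2903e-02. pH = -log(1.2903e-02)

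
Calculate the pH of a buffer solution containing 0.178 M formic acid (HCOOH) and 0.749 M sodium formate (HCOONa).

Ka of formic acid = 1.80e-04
pH = 4.37

pKa = -log(1.80e-04) = 3.74. pH = pKa + log([A⁻]/[HA]) = 3.74 + log(0.749/0.178)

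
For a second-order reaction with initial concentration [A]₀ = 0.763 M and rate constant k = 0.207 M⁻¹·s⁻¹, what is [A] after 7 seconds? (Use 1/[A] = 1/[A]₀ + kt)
0.3624 M

1/[A] = 1/[A]₀ + k·t = 1/0.763 + (0.207)·(7) = 1.3106 + 1.4490 = 2.7596
[A] = 1/2.7596 = 0.3624 M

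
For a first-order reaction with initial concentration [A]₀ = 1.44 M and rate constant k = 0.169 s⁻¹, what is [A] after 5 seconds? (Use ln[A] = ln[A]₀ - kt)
0.6186 M

ln[A] = ln[A]₀ - k·t = ln(1.44) - (0.169)·(5) = 0.3646 - 0.8450 = -0.4804
[A] = e^(-0.4804) = 0.6186 M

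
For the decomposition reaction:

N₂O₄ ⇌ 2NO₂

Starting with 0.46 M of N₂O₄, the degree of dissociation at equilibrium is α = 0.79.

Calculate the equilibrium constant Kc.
K_c = 5.4683

x = α·[A]₀ = 0.79 × 0.46 = 0.3634 M dissociated.
At eq: [N₂O₄] = 0.46 − 0.3634 = 0.0966 M; [NO₂] = 2x = 0.7268 M.
Kc = [NO₂]²/[N₂O₄] = (0.7268)²/0.0966 = 5.468.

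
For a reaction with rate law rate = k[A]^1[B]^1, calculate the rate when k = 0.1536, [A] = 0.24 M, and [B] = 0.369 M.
0.0136 M/s

rate = k·[A]^1·[B]^1 = 0.1536·(0.24)^1·(0.369)^1 = 0.1536·0.24·0.369 = 0.0136 M/s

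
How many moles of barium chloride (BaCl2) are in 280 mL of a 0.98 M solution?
Moles = Molarity × Volume (L)
Moles = 0.98 M × 0.28 L = 0.2744 mol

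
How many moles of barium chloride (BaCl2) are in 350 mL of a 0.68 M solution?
Moles = Molarity × Volume (L)
Moles = 0.68 M × 0.35 L = 0.238 mol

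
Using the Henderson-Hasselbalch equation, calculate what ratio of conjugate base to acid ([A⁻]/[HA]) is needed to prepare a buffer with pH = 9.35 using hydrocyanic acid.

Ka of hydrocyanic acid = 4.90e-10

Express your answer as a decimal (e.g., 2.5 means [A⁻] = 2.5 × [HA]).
[A⁻]/[HA] = 1.097

pKa = −log(4.90e-10) = 9.3098. pH = pKa + log([A⁻]/[HA]). 9.35 = 9.3098 + log(ratio). log(ratio) = 9.35 − 9.3098 = 0.0402. ratio = 10^(0.0402) = 1.097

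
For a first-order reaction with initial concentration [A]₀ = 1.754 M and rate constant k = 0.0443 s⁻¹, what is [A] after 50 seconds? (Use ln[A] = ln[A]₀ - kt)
0.1915 M

ln[A] = ln[A]₀ - k·t = ln(1.754) - (0.0443)·(50) = 0.5619 - 2.2150 = -1.6531
[A] = e^(-1.6531) = 0.1915 M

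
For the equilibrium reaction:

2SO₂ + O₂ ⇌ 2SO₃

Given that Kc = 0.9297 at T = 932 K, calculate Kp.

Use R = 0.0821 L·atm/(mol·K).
K_p = 0.0122

Δn = (moles gaseous products) − (moles gaseous reactants) = -1
T = 932 K; RT = 0.0821 × 932 = 76.5172
Kp = Kc·(RT)^Δn = 0.9297 × (76.5172)^-1 = 0.9297 × 0.013069 = 0.0122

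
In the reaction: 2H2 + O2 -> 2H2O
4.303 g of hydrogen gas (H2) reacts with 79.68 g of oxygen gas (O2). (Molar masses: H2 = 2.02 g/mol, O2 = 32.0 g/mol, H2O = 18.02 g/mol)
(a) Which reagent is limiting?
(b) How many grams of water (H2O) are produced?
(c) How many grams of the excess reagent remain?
(a) H2, (b) 38.39 g, (c) 45.6 g

Moles of H2 = 4.303 g ÷ 2.02 g/mol = 2.1302 mol
Moles of O2 = 79.68 g ÷ 32.0 g/mol = 2.49 mol
Moles ÷ coefficient: H2: 2.1302/2 = 1.065, O2: 2.49/1 = 2.49
(a) H2 has the smaller value, so H2 is the limiting reagent.
(b) Moles of H2O = 2.1302 mol H2 × (2/2) = 2.1302 mol; mass = 2.1302 mol × 18.02 g/mol = 38.39 g
(c) O2 consumed = 2.1302 × (1/2) = 1.0651 mol; remaining = 2.49 − 1.0651 = 1.4249 mol; mass = 1.4249 mol × 32.0 g/mol = 45.6 g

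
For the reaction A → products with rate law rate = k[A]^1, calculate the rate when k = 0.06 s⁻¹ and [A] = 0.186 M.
0.01116 M/s

rate = k·[A]^1 = 0.06·(0.186)^1 = 0.06·0.186 = 0.01116 M/s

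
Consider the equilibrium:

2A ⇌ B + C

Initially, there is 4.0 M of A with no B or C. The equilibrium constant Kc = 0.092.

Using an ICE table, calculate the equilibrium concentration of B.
[B] = 0.755 M

ICE: [A] = 4.0 − 2x, [B] = [C] = x.
Kc = x²/(4.0 − 2x)² = 0.092 ⇒ √Kc = x/(4.0 − 2x).
x = √0.092·4.0/(1 + 2√0.092) = 0.30332·4.0/1.6066 = 0.75516.
[B] = x = 0.755 M.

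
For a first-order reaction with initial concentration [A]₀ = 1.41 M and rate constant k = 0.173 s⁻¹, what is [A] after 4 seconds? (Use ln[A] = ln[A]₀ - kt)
0.7058 M

ln[A] = ln[A]₀ - k·t = ln(1.41) - (0.173)·(4) = 0.3436 - 0.6920 = -0.3484
[A] = e^(-0.3484) = 0.7058 M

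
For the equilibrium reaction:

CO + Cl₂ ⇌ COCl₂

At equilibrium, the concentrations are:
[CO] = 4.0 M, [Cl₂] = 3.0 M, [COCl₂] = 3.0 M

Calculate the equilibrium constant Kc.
K_c = 0.2500

Kc = ([COCl₂]) / ([CO] × [Cl₂])
   = ((3.0)) / ((4.0)·(3.0))
   = 3 / 12 = 0.2500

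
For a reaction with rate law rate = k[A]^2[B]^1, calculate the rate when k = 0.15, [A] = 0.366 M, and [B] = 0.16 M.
0.003215 M/s

rate = k·[A]^2·[B]^1 = 0.15·(0.366)^2·(0.16)^1 = 0.15·0.133956·0.16 = 0.003215 M/s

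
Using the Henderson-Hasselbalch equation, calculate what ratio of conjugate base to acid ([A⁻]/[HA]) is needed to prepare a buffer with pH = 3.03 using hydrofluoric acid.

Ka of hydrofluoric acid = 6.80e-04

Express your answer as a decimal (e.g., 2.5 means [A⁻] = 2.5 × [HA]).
[A⁻]/[HA] = 0.729

pKa = −log(6.80e-04) = 3.1675. pH = pKa + log([A⁻]/[HA]). 3.03 = 3.1675 + log(ratio). log(ratio) = 3.03 − 3.1675 = -0.1375. ratio = 10^(-0.1375) = 0.729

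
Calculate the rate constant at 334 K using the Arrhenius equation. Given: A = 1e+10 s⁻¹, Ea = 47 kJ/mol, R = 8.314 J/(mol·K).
4.46e+02 s⁻¹

k = A·exp(-Ea/(R·T)) = 1e+10·exp(-47000/(8.314·334)) = 1e+10·exp(-16.9255) = 1e+10·4.4602e-08 = 4.46e+02 s⁻¹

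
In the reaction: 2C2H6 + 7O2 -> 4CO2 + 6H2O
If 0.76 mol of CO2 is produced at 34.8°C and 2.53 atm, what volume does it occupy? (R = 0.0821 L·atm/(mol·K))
T = 34.8°C + 273.15 = 307.95 K
V = nRT/P = (0.76 × 0.0821 × 307.95) / 2.53
V = 7.59 L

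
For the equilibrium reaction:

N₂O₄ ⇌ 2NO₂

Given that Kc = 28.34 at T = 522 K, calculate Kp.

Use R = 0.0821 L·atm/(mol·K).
K_p = 1.21e+03

Δn = (moles gaseous products) − (moles gaseous reactants) = 1
T = 522 K; RT = 0.0821 × 522 = 42.8562
Kp = Kc·(RT)^Δn = 28.34 × (42.8562)^1 = 28.34 × 42.8562 = 1.21e+03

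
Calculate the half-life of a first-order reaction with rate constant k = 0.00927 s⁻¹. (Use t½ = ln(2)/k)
74.77 s

t½ = ln(2)/k = 0.6931/0.00927 = 74.77 s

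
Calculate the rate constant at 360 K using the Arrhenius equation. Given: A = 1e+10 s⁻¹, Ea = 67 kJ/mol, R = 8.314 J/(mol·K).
1.90e+00 s⁻¹

k = A·exp(-Ea/(R·T)) = 1e+10·exp(-67000/(8.314·360)) = 1e+10·exp(-22.3853) = 1e+10·1.8976e-10 = 1.90e+00 s⁻¹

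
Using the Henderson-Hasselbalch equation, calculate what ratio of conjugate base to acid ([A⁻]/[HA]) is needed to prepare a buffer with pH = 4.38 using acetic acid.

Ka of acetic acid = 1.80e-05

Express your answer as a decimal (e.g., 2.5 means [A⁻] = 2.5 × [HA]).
[A⁻]/[HA] = 0.432

pKa = −log(1.80e-05) = 4.7447. pH = pKa + log([A⁻]/[HA]). 4.38 = 4.7447 + log(ratio). log(ratio) = 4.38 − 4.7447 = -0.3647. ratio = 10^(-0.3647) = 0.432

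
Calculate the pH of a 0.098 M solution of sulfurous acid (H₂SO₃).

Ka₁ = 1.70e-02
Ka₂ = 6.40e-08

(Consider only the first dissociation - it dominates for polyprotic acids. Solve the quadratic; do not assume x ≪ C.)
pH = 1.48

x² + Ka₁·x − Ka₁·C = 0 with Ka₁ = 1.70e-02, C = 0.098.
x = (−Ka₁ + √(Ka₁² + 4·Ka₁·C))/2 = 3.3192e-02 M, so pH = 1.48.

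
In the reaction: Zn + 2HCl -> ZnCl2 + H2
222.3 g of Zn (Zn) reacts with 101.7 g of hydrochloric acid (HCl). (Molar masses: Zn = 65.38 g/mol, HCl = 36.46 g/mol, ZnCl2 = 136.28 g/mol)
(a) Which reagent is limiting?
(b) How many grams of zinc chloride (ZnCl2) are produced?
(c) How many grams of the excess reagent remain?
(a) HCl, (b) 190.1 g, (c) 131.1 g

Moles of Zn = 222.3 g ÷ 65.38 g/mol = 3.40012 mol
Moles of HCl = 101.7 g ÷ 36.46 g/mol = 2.78936 mol
Moles ÷ coefficient: Zn: 3.40012/1 = 3.4, HCl: 2.78936/2 = 1.395
(a) HCl has the smaller value, so HCl is the limiting reagent.
(b) Moles of ZnCl2 = 2.78936 mol HCl × (1/2) = 1.39468 mol; mass = 1.39468 mol × 136.28 g/mol = 190.1 g
(c) Zn consumed = 2.78936 × (1/2) = 1.39468 mol; remaining = 3.40012 − 1.39468 = 2.00544 mol; mass = 2.00544 mol × 65.38 g/mol = 131.1 g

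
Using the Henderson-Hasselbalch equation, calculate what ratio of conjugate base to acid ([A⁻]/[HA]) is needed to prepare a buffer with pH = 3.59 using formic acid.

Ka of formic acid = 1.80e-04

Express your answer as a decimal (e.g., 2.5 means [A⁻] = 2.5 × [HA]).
[A⁻]/[HA] = 0.700

pKa = −log(1.80e-04) = 3.7447. pH = pKa + log([A⁻]/[HA]). 3.59 = 3.7447 + log(ratio). log(ratio) = 3.59 − 3.7447 = -0.1547. ratio = 10^(-0.1547) = 0.700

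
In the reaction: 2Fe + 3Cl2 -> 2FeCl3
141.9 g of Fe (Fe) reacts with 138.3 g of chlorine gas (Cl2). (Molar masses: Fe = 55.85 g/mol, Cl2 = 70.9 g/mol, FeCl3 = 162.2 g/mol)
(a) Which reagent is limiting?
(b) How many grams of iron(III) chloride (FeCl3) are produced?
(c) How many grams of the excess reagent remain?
(a) Cl2, (b) 210.9 g, (c) 69.27 g

Moles of Fe = 141.9 g ÷ 55.85 g/mol = 2.54073 mol
Moles of Cl2 = 138.3 g ÷ 70.9 g/mol = 1.95063 mol
Moles ÷ coefficient: Fe: 2.54073/2 = 1.27, Cl2: 1.95063/3 = 0.6502
(a) Cl2 has the smaller value, so Cl2 is the limiting reagent.
(b) Moles of FeCl3 = 1.95063 mol Cl2 × (2/3) = 1.30042 mol; mass = 1.30042 mol × 162.2 g/mol = 210.9 g
(c) Fe consumed = 1.95063 × (2/3) = 1.30042 mol; remaining = 2.54073 − 1.30042 = 1.24031 mol; mass = 1.24031 mol × 55.85 g/mol = 69.27 g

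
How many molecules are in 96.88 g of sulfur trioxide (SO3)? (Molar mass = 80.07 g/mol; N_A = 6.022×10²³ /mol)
Moles = 96.88 g ÷ 80.07 g/mol = 1.20994 mol
Molecules = 1.20994 mol × 6.022×10²³ /mol = 7.286e+23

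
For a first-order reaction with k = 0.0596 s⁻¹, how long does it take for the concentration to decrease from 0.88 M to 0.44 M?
11.63 s

From ln[A] = ln[A]₀ - k·t: t = ln([A]₀/[A])/k = ln(0.88/0.44)/0.0596 = ln(2.0000)/0.0596 = 0.6931/0.0596 = 11.63 s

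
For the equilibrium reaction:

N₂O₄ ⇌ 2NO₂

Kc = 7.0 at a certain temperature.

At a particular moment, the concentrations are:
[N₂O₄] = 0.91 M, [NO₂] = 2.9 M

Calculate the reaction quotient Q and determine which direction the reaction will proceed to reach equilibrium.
Q = 9.242, Q > K, reaction proceeds reverse (toward reactants)

Q = ([NO₂]^2) / ([N₂O₄])
  = ((2.9)^2) / ((0.91)) = 8.41/0.91 = 9.242
Since Q = 9.242 > Kc = 7.0, the reaction proceeds reverse (toward reactants) to reach equilibrium.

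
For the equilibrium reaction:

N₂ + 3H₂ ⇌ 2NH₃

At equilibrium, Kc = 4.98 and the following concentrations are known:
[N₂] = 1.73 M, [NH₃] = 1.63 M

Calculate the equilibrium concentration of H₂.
[H₂] = 0.6756 M

Kc = ([NH₃]^2) / ([N₂] × [H₂]^3) = 4.98
[H₂]^3 = (product terms)/(Kc · other reactant terms) = 2.6569 / (4.98 · 1.73) = 0.30839
[H₂] = (0.30839)^(1/3) = 0.6756 M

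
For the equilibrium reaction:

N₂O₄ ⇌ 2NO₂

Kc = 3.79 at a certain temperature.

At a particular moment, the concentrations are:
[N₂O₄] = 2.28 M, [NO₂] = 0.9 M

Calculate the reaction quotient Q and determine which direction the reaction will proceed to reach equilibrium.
Q = 0.355, Q < K, reaction proceeds forward (toward products)

Q = ([NO₂]^2) / ([N₂O₄])
  = ((0.9)^2) / ((2.28)) = 0.81/2.28 = 0.3553
Since Q = 0.3553 < Kc = 3.79, the reaction proceeds forward (toward products) to reach equilibrium.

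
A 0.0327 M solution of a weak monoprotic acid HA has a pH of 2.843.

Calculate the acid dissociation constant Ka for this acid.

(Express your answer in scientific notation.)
K_a = 6.59e-05

[H⁺] = 10^(−pH) = 10^(−2.843) = 1.435e-03 M. For HA ⇌ H⁺ + A⁻, Ka = x²/(C − x) = (1.435e-03)²/(0.0327 − 1.435e-03) = 6.59e-05.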